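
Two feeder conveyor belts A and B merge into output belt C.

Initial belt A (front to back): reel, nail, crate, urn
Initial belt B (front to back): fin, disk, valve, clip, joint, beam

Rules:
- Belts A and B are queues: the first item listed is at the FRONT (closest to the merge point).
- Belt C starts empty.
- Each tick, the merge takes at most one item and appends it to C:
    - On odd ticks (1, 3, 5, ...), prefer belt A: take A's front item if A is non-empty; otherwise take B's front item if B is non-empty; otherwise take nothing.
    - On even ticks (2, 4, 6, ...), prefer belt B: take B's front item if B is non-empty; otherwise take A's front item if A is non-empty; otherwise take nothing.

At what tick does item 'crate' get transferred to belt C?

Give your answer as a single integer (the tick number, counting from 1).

Answer: 5

Derivation:
Tick 1: prefer A, take reel from A; A=[nail,crate,urn] B=[fin,disk,valve,clip,joint,beam] C=[reel]
Tick 2: prefer B, take fin from B; A=[nail,crate,urn] B=[disk,valve,clip,joint,beam] C=[reel,fin]
Tick 3: prefer A, take nail from A; A=[crate,urn] B=[disk,valve,clip,joint,beam] C=[reel,fin,nail]
Tick 4: prefer B, take disk from B; A=[crate,urn] B=[valve,clip,joint,beam] C=[reel,fin,nail,disk]
Tick 5: prefer A, take crate from A; A=[urn] B=[valve,clip,joint,beam] C=[reel,fin,nail,disk,crate]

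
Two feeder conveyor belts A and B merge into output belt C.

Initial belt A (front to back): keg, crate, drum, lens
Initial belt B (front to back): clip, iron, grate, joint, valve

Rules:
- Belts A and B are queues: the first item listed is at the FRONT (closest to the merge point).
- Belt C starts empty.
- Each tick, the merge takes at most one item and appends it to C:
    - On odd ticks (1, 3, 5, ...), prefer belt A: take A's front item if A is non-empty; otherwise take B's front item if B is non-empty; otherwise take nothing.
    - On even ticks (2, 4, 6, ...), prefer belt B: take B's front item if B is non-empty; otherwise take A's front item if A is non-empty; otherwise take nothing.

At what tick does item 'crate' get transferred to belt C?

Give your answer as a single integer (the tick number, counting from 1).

Tick 1: prefer A, take keg from A; A=[crate,drum,lens] B=[clip,iron,grate,joint,valve] C=[keg]
Tick 2: prefer B, take clip from B; A=[crate,drum,lens] B=[iron,grate,joint,valve] C=[keg,clip]
Tick 3: prefer A, take crate from A; A=[drum,lens] B=[iron,grate,joint,valve] C=[keg,clip,crate]

Answer: 3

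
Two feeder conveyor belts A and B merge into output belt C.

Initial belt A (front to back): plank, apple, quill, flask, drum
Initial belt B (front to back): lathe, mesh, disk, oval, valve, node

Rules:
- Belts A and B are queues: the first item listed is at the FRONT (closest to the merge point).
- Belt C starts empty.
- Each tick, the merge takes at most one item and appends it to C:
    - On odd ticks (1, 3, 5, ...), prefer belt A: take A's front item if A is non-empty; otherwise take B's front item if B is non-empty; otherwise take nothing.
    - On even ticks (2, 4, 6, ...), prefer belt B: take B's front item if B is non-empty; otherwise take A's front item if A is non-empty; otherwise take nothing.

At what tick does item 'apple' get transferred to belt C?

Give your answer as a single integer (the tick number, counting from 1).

Answer: 3

Derivation:
Tick 1: prefer A, take plank from A; A=[apple,quill,flask,drum] B=[lathe,mesh,disk,oval,valve,node] C=[plank]
Tick 2: prefer B, take lathe from B; A=[apple,quill,flask,drum] B=[mesh,disk,oval,valve,node] C=[plank,lathe]
Tick 3: prefer A, take apple from A; A=[quill,flask,drum] B=[mesh,disk,oval,valve,node] C=[plank,lathe,apple]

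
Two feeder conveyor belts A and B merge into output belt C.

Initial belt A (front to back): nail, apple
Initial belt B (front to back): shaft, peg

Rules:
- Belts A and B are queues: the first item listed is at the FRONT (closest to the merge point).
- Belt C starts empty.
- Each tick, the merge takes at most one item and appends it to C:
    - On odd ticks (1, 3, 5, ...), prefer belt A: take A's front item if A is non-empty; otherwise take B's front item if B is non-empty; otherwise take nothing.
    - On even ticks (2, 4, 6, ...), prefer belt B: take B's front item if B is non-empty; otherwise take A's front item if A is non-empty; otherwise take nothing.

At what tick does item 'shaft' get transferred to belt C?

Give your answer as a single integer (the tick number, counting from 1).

Answer: 2

Derivation:
Tick 1: prefer A, take nail from A; A=[apple] B=[shaft,peg] C=[nail]
Tick 2: prefer B, take shaft from B; A=[apple] B=[peg] C=[nail,shaft]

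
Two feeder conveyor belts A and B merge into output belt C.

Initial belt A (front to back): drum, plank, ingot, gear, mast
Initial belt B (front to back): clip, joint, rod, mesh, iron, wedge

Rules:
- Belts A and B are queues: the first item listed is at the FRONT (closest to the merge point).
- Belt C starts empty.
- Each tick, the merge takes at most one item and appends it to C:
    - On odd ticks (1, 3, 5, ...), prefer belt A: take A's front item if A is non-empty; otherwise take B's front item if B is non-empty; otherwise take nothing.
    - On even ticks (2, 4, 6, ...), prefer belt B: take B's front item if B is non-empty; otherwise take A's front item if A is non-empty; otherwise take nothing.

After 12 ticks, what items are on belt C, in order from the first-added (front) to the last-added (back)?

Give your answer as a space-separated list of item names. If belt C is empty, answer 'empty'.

Answer: drum clip plank joint ingot rod gear mesh mast iron wedge

Derivation:
Tick 1: prefer A, take drum from A; A=[plank,ingot,gear,mast] B=[clip,joint,rod,mesh,iron,wedge] C=[drum]
Tick 2: prefer B, take clip from B; A=[plank,ingot,gear,mast] B=[joint,rod,mesh,iron,wedge] C=[drum,clip]
Tick 3: prefer A, take plank from A; A=[ingot,gear,mast] B=[joint,rod,mesh,iron,wedge] C=[drum,clip,plank]
Tick 4: prefer B, take joint from B; A=[ingot,gear,mast] B=[rod,mesh,iron,wedge] C=[drum,clip,plank,joint]
Tick 5: prefer A, take ingot from A; A=[gear,mast] B=[rod,mesh,iron,wedge] C=[drum,clip,plank,joint,ingot]
Tick 6: prefer B, take rod from B; A=[gear,mast] B=[mesh,iron,wedge] C=[drum,clip,plank,joint,ingot,rod]
Tick 7: prefer A, take gear from A; A=[mast] B=[mesh,iron,wedge] C=[drum,clip,plank,joint,ingot,rod,gear]
Tick 8: prefer B, take mesh from B; A=[mast] B=[iron,wedge] C=[drum,clip,plank,joint,ingot,rod,gear,mesh]
Tick 9: prefer A, take mast from A; A=[-] B=[iron,wedge] C=[drum,clip,plank,joint,ingot,rod,gear,mesh,mast]
Tick 10: prefer B, take iron from B; A=[-] B=[wedge] C=[drum,clip,plank,joint,ingot,rod,gear,mesh,mast,iron]
Tick 11: prefer A, take wedge from B; A=[-] B=[-] C=[drum,clip,plank,joint,ingot,rod,gear,mesh,mast,iron,wedge]
Tick 12: prefer B, both empty, nothing taken; A=[-] B=[-] C=[drum,clip,plank,joint,ingot,rod,gear,mesh,mast,iron,wedge]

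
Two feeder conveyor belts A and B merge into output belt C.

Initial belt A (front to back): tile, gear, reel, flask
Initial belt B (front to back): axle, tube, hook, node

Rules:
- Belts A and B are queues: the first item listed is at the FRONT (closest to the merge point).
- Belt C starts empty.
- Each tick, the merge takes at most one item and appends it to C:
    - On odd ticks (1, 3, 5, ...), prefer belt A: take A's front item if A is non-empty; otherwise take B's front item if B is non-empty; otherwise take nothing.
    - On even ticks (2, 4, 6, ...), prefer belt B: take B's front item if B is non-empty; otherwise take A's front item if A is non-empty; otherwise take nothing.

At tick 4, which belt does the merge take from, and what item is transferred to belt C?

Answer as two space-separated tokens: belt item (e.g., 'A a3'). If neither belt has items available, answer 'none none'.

Tick 1: prefer A, take tile from A; A=[gear,reel,flask] B=[axle,tube,hook,node] C=[tile]
Tick 2: prefer B, take axle from B; A=[gear,reel,flask] B=[tube,hook,node] C=[tile,axle]
Tick 3: prefer A, take gear from A; A=[reel,flask] B=[tube,hook,node] C=[tile,axle,gear]
Tick 4: prefer B, take tube from B; A=[reel,flask] B=[hook,node] C=[tile,axle,gear,tube]

Answer: B tube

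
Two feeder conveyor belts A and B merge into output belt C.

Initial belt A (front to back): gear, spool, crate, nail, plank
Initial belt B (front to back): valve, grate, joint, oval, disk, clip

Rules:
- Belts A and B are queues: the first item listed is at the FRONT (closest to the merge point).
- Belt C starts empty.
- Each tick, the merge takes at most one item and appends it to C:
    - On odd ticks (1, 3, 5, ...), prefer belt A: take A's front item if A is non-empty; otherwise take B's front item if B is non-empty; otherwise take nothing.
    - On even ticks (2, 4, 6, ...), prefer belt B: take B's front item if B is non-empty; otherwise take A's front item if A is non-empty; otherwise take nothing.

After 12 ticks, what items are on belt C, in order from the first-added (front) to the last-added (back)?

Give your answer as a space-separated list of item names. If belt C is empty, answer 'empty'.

Answer: gear valve spool grate crate joint nail oval plank disk clip

Derivation:
Tick 1: prefer A, take gear from A; A=[spool,crate,nail,plank] B=[valve,grate,joint,oval,disk,clip] C=[gear]
Tick 2: prefer B, take valve from B; A=[spool,crate,nail,plank] B=[grate,joint,oval,disk,clip] C=[gear,valve]
Tick 3: prefer A, take spool from A; A=[crate,nail,plank] B=[grate,joint,oval,disk,clip] C=[gear,valve,spool]
Tick 4: prefer B, take grate from B; A=[crate,nail,plank] B=[joint,oval,disk,clip] C=[gear,valve,spool,grate]
Tick 5: prefer A, take crate from A; A=[nail,plank] B=[joint,oval,disk,clip] C=[gear,valve,spool,grate,crate]
Tick 6: prefer B, take joint from B; A=[nail,plank] B=[oval,disk,clip] C=[gear,valve,spool,grate,crate,joint]
Tick 7: prefer A, take nail from A; A=[plank] B=[oval,disk,clip] C=[gear,valve,spool,grate,crate,joint,nail]
Tick 8: prefer B, take oval from B; A=[plank] B=[disk,clip] C=[gear,valve,spool,grate,crate,joint,nail,oval]
Tick 9: prefer A, take plank from A; A=[-] B=[disk,clip] C=[gear,valve,spool,grate,crate,joint,nail,oval,plank]
Tick 10: prefer B, take disk from B; A=[-] B=[clip] C=[gear,valve,spool,grate,crate,joint,nail,oval,plank,disk]
Tick 11: prefer A, take clip from B; A=[-] B=[-] C=[gear,valve,spool,grate,crate,joint,nail,oval,plank,disk,clip]
Tick 12: prefer B, both empty, nothing taken; A=[-] B=[-] C=[gear,valve,spool,grate,crate,joint,nail,oval,plank,disk,clip]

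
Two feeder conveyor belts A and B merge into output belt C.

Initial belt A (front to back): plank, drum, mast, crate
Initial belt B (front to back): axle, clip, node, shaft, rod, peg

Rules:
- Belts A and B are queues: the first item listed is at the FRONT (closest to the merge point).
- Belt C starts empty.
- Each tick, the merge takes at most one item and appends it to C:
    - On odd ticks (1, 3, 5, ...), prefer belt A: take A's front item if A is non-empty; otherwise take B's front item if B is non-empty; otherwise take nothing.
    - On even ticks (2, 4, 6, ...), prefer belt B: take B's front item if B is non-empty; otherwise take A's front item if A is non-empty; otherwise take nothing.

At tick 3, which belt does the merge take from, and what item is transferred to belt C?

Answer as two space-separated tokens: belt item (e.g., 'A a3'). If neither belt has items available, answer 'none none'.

Answer: A drum

Derivation:
Tick 1: prefer A, take plank from A; A=[drum,mast,crate] B=[axle,clip,node,shaft,rod,peg] C=[plank]
Tick 2: prefer B, take axle from B; A=[drum,mast,crate] B=[clip,node,shaft,rod,peg] C=[plank,axle]
Tick 3: prefer A, take drum from A; A=[mast,crate] B=[clip,node,shaft,rod,peg] C=[plank,axle,drum]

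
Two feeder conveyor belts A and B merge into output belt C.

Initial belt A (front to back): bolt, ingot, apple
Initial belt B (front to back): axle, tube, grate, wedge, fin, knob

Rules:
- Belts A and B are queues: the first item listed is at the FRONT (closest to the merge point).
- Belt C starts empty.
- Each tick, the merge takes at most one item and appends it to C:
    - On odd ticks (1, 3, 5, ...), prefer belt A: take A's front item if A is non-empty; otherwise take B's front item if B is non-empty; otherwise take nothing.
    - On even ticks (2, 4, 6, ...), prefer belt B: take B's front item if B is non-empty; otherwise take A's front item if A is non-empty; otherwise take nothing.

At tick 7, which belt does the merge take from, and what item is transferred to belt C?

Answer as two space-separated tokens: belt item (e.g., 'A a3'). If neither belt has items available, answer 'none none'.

Answer: B wedge

Derivation:
Tick 1: prefer A, take bolt from A; A=[ingot,apple] B=[axle,tube,grate,wedge,fin,knob] C=[bolt]
Tick 2: prefer B, take axle from B; A=[ingot,apple] B=[tube,grate,wedge,fin,knob] C=[bolt,axle]
Tick 3: prefer A, take ingot from A; A=[apple] B=[tube,grate,wedge,fin,knob] C=[bolt,axle,ingot]
Tick 4: prefer B, take tube from B; A=[apple] B=[grate,wedge,fin,knob] C=[bolt,axle,ingot,tube]
Tick 5: prefer A, take apple from A; A=[-] B=[grate,wedge,fin,knob] C=[bolt,axle,ingot,tube,apple]
Tick 6: prefer B, take grate from B; A=[-] B=[wedge,fin,knob] C=[bolt,axle,ingot,tube,apple,grate]
Tick 7: prefer A, take wedge from B; A=[-] B=[fin,knob] C=[bolt,axle,ingot,tube,apple,grate,wedge]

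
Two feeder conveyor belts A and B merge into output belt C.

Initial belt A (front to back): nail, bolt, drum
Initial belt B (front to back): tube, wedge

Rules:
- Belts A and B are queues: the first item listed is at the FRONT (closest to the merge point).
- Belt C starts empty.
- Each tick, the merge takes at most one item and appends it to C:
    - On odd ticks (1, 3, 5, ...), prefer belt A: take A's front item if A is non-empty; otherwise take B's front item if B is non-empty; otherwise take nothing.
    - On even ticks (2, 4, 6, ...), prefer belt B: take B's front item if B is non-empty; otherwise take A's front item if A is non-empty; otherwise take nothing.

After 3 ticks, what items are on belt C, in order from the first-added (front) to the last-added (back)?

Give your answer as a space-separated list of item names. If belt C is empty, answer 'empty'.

Tick 1: prefer A, take nail from A; A=[bolt,drum] B=[tube,wedge] C=[nail]
Tick 2: prefer B, take tube from B; A=[bolt,drum] B=[wedge] C=[nail,tube]
Tick 3: prefer A, take bolt from A; A=[drum] B=[wedge] C=[nail,tube,bolt]

Answer: nail tube bolt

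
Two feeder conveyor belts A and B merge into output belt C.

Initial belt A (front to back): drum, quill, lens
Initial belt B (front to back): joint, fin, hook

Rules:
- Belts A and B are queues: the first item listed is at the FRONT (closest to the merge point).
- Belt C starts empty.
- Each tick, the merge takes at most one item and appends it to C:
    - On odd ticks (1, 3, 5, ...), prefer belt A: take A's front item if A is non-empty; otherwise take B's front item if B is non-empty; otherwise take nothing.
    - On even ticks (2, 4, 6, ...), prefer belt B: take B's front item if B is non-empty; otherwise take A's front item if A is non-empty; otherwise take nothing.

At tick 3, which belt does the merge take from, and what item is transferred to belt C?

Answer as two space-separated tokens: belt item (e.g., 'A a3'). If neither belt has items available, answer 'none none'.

Tick 1: prefer A, take drum from A; A=[quill,lens] B=[joint,fin,hook] C=[drum]
Tick 2: prefer B, take joint from B; A=[quill,lens] B=[fin,hook] C=[drum,joint]
Tick 3: prefer A, take quill from A; A=[lens] B=[fin,hook] C=[drum,joint,quill]

Answer: A quill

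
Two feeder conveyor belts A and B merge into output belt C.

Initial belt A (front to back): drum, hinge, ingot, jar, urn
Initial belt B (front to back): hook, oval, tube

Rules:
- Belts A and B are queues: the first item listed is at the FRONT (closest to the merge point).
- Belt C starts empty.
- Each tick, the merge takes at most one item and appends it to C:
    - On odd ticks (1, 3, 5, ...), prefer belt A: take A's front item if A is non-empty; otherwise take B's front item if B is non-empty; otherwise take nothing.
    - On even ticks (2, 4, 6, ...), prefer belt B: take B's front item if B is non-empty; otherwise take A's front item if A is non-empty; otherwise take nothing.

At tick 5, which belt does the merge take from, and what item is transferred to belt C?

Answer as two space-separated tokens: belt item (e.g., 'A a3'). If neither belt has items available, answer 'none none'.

Answer: A ingot

Derivation:
Tick 1: prefer A, take drum from A; A=[hinge,ingot,jar,urn] B=[hook,oval,tube] C=[drum]
Tick 2: prefer B, take hook from B; A=[hinge,ingot,jar,urn] B=[oval,tube] C=[drum,hook]
Tick 3: prefer A, take hinge from A; A=[ingot,jar,urn] B=[oval,tube] C=[drum,hook,hinge]
Tick 4: prefer B, take oval from B; A=[ingot,jar,urn] B=[tube] C=[drum,hook,hinge,oval]
Tick 5: prefer A, take ingot from A; A=[jar,urn] B=[tube] C=[drum,hook,hinge,oval,ingot]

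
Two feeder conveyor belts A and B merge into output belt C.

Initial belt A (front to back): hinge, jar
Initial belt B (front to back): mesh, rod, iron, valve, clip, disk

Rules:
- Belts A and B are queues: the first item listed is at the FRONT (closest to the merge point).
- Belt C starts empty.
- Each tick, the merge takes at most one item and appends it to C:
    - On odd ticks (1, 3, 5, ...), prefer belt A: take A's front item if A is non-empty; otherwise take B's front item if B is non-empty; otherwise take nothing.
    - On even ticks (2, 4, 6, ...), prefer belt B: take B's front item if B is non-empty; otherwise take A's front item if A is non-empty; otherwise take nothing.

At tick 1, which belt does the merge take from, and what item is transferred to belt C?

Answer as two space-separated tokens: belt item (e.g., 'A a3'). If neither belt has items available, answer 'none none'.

Tick 1: prefer A, take hinge from A; A=[jar] B=[mesh,rod,iron,valve,clip,disk] C=[hinge]

Answer: A hinge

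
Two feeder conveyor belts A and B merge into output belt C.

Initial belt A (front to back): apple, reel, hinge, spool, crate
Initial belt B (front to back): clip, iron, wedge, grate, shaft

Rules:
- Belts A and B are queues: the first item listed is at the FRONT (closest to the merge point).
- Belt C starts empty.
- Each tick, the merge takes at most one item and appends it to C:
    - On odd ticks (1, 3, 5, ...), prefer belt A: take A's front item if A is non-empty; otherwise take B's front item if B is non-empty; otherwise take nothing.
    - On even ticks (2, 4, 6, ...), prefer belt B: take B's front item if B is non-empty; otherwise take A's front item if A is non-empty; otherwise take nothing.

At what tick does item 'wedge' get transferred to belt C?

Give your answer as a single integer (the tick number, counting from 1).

Tick 1: prefer A, take apple from A; A=[reel,hinge,spool,crate] B=[clip,iron,wedge,grate,shaft] C=[apple]
Tick 2: prefer B, take clip from B; A=[reel,hinge,spool,crate] B=[iron,wedge,grate,shaft] C=[apple,clip]
Tick 3: prefer A, take reel from A; A=[hinge,spool,crate] B=[iron,wedge,grate,shaft] C=[apple,clip,reel]
Tick 4: prefer B, take iron from B; A=[hinge,spool,crate] B=[wedge,grate,shaft] C=[apple,clip,reel,iron]
Tick 5: prefer A, take hinge from A; A=[spool,crate] B=[wedge,grate,shaft] C=[apple,clip,reel,iron,hinge]
Tick 6: prefer B, take wedge from B; A=[spool,crate] B=[grate,shaft] C=[apple,clip,reel,iron,hinge,wedge]

Answer: 6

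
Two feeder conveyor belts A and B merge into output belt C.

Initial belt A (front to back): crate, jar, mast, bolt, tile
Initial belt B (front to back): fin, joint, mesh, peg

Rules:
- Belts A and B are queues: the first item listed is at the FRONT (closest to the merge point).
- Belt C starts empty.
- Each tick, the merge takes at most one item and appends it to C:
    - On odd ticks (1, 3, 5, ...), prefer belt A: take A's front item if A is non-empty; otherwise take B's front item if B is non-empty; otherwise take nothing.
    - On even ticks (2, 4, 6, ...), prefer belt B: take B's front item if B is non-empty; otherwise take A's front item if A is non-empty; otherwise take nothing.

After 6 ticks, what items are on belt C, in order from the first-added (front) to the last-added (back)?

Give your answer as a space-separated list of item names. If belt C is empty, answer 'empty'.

Answer: crate fin jar joint mast mesh

Derivation:
Tick 1: prefer A, take crate from A; A=[jar,mast,bolt,tile] B=[fin,joint,mesh,peg] C=[crate]
Tick 2: prefer B, take fin from B; A=[jar,mast,bolt,tile] B=[joint,mesh,peg] C=[crate,fin]
Tick 3: prefer A, take jar from A; A=[mast,bolt,tile] B=[joint,mesh,peg] C=[crate,fin,jar]
Tick 4: prefer B, take joint from B; A=[mast,bolt,tile] B=[mesh,peg] C=[crate,fin,jar,joint]
Tick 5: prefer A, take mast from A; A=[bolt,tile] B=[mesh,peg] C=[crate,fin,jar,joint,mast]
Tick 6: prefer B, take mesh from B; A=[bolt,tile] B=[peg] C=[crate,fin,jar,joint,mast,mesh]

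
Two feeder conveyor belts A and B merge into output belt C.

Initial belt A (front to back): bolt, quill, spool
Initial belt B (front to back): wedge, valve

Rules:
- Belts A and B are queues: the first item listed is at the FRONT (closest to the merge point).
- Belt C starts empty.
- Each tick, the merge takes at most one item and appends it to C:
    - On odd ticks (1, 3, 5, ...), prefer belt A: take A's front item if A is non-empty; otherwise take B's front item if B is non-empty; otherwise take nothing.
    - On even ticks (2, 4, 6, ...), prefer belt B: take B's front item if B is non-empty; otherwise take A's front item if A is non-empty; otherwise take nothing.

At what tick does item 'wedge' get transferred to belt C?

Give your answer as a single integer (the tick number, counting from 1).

Answer: 2

Derivation:
Tick 1: prefer A, take bolt from A; A=[quill,spool] B=[wedge,valve] C=[bolt]
Tick 2: prefer B, take wedge from B; A=[quill,spool] B=[valve] C=[bolt,wedge]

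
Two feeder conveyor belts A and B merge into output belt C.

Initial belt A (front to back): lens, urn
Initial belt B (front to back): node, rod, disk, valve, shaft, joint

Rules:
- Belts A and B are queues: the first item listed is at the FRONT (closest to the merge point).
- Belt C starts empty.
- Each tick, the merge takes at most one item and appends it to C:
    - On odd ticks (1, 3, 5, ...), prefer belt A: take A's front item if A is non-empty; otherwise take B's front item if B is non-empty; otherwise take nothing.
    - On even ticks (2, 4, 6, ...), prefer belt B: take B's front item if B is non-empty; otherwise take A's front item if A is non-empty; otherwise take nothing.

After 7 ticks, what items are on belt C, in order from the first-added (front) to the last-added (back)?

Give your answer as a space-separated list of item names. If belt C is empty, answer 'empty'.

Answer: lens node urn rod disk valve shaft

Derivation:
Tick 1: prefer A, take lens from A; A=[urn] B=[node,rod,disk,valve,shaft,joint] C=[lens]
Tick 2: prefer B, take node from B; A=[urn] B=[rod,disk,valve,shaft,joint] C=[lens,node]
Tick 3: prefer A, take urn from A; A=[-] B=[rod,disk,valve,shaft,joint] C=[lens,node,urn]
Tick 4: prefer B, take rod from B; A=[-] B=[disk,valve,shaft,joint] C=[lens,node,urn,rod]
Tick 5: prefer A, take disk from B; A=[-] B=[valve,shaft,joint] C=[lens,node,urn,rod,disk]
Tick 6: prefer B, take valve from B; A=[-] B=[shaft,joint] C=[lens,node,urn,rod,disk,valve]
Tick 7: prefer A, take shaft from B; A=[-] B=[joint] C=[lens,node,urn,rod,disk,valve,shaft]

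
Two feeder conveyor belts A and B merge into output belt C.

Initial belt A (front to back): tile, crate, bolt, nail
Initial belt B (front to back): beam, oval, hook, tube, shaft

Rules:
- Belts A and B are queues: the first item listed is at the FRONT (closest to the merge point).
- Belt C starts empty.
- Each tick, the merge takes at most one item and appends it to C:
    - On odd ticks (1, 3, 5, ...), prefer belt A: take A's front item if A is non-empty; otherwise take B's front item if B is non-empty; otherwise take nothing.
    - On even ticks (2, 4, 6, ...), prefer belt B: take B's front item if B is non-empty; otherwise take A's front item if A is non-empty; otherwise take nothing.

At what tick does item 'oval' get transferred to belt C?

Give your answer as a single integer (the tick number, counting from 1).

Tick 1: prefer A, take tile from A; A=[crate,bolt,nail] B=[beam,oval,hook,tube,shaft] C=[tile]
Tick 2: prefer B, take beam from B; A=[crate,bolt,nail] B=[oval,hook,tube,shaft] C=[tile,beam]
Tick 3: prefer A, take crate from A; A=[bolt,nail] B=[oval,hook,tube,shaft] C=[tile,beam,crate]
Tick 4: prefer B, take oval from B; A=[bolt,nail] B=[hook,tube,shaft] C=[tile,beam,crate,oval]

Answer: 4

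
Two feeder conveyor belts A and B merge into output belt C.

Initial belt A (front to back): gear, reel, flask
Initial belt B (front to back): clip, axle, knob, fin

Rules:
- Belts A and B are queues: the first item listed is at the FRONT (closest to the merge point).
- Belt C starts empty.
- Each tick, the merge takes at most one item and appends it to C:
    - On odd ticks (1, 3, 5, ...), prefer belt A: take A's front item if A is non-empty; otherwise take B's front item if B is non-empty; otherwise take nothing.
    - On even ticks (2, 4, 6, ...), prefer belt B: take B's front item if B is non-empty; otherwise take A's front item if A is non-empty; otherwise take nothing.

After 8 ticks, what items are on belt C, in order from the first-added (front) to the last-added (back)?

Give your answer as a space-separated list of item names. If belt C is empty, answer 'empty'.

Tick 1: prefer A, take gear from A; A=[reel,flask] B=[clip,axle,knob,fin] C=[gear]
Tick 2: prefer B, take clip from B; A=[reel,flask] B=[axle,knob,fin] C=[gear,clip]
Tick 3: prefer A, take reel from A; A=[flask] B=[axle,knob,fin] C=[gear,clip,reel]
Tick 4: prefer B, take axle from B; A=[flask] B=[knob,fin] C=[gear,clip,reel,axle]
Tick 5: prefer A, take flask from A; A=[-] B=[knob,fin] C=[gear,clip,reel,axle,flask]
Tick 6: prefer B, take knob from B; A=[-] B=[fin] C=[gear,clip,reel,axle,flask,knob]
Tick 7: prefer A, take fin from B; A=[-] B=[-] C=[gear,clip,reel,axle,flask,knob,fin]
Tick 8: prefer B, both empty, nothing taken; A=[-] B=[-] C=[gear,clip,reel,axle,flask,knob,fin]

Answer: gear clip reel axle flask knob fin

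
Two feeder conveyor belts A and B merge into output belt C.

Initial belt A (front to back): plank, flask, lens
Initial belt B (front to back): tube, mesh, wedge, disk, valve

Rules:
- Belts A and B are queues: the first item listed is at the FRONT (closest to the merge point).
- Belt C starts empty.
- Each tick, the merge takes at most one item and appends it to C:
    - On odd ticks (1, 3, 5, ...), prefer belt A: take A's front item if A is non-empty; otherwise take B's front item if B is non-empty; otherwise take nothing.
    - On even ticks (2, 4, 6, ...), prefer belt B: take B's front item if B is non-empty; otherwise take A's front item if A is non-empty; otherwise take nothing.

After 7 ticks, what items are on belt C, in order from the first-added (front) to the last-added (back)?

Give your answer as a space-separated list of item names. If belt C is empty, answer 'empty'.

Tick 1: prefer A, take plank from A; A=[flask,lens] B=[tube,mesh,wedge,disk,valve] C=[plank]
Tick 2: prefer B, take tube from B; A=[flask,lens] B=[mesh,wedge,disk,valve] C=[plank,tube]
Tick 3: prefer A, take flask from A; A=[lens] B=[mesh,wedge,disk,valve] C=[plank,tube,flask]
Tick 4: prefer B, take mesh from B; A=[lens] B=[wedge,disk,valve] C=[plank,tube,flask,mesh]
Tick 5: prefer A, take lens from A; A=[-] B=[wedge,disk,valve] C=[plank,tube,flask,mesh,lens]
Tick 6: prefer B, take wedge from B; A=[-] B=[disk,valve] C=[plank,tube,flask,mesh,lens,wedge]
Tick 7: prefer A, take disk from B; A=[-] B=[valve] C=[plank,tube,flask,mesh,lens,wedge,disk]

Answer: plank tube flask mesh lens wedge disk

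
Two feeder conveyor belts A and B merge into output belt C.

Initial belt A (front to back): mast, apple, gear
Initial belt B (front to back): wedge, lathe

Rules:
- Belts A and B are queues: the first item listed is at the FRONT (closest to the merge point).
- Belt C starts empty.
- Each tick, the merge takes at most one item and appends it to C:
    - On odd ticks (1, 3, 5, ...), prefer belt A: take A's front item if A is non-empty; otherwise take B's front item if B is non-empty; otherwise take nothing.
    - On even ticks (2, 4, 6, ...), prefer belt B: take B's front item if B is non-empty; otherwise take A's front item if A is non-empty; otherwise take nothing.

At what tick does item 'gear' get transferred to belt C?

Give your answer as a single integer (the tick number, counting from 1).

Answer: 5

Derivation:
Tick 1: prefer A, take mast from A; A=[apple,gear] B=[wedge,lathe] C=[mast]
Tick 2: prefer B, take wedge from B; A=[apple,gear] B=[lathe] C=[mast,wedge]
Tick 3: prefer A, take apple from A; A=[gear] B=[lathe] C=[mast,wedge,apple]
Tick 4: prefer B, take lathe from B; A=[gear] B=[-] C=[mast,wedge,apple,lathe]
Tick 5: prefer A, take gear from A; A=[-] B=[-] C=[mast,wedge,apple,lathe,gear]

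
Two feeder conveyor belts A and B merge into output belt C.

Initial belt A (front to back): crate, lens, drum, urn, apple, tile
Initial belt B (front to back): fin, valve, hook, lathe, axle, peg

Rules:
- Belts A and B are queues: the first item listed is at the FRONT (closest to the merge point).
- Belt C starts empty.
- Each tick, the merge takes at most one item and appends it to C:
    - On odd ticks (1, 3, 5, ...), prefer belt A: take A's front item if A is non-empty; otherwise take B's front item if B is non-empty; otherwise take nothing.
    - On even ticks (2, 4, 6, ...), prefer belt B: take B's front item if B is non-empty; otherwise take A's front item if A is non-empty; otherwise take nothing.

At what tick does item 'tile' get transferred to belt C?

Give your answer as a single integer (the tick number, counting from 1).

Answer: 11

Derivation:
Tick 1: prefer A, take crate from A; A=[lens,drum,urn,apple,tile] B=[fin,valve,hook,lathe,axle,peg] C=[crate]
Tick 2: prefer B, take fin from B; A=[lens,drum,urn,apple,tile] B=[valve,hook,lathe,axle,peg] C=[crate,fin]
Tick 3: prefer A, take lens from A; A=[drum,urn,apple,tile] B=[valve,hook,lathe,axle,peg] C=[crate,fin,lens]
Tick 4: prefer B, take valve from B; A=[drum,urn,apple,tile] B=[hook,lathe,axle,peg] C=[crate,fin,lens,valve]
Tick 5: prefer A, take drum from A; A=[urn,apple,tile] B=[hook,lathe,axle,peg] C=[crate,fin,lens,valve,drum]
Tick 6: prefer B, take hook from B; A=[urn,apple,tile] B=[lathe,axle,peg] C=[crate,fin,lens,valve,drum,hook]
Tick 7: prefer A, take urn from A; A=[apple,tile] B=[lathe,axle,peg] C=[crate,fin,lens,valve,drum,hook,urn]
Tick 8: prefer B, take lathe from B; A=[apple,tile] B=[axle,peg] C=[crate,fin,lens,valve,drum,hook,urn,lathe]
Tick 9: prefer A, take apple from A; A=[tile] B=[axle,peg] C=[crate,fin,lens,valve,drum,hook,urn,lathe,apple]
Tick 10: prefer B, take axle from B; A=[tile] B=[peg] C=[crate,fin,lens,valve,drum,hook,urn,lathe,apple,axle]
Tick 11: prefer A, take tile from A; A=[-] B=[peg] C=[crate,fin,lens,valve,drum,hook,urn,lathe,apple,axle,tile]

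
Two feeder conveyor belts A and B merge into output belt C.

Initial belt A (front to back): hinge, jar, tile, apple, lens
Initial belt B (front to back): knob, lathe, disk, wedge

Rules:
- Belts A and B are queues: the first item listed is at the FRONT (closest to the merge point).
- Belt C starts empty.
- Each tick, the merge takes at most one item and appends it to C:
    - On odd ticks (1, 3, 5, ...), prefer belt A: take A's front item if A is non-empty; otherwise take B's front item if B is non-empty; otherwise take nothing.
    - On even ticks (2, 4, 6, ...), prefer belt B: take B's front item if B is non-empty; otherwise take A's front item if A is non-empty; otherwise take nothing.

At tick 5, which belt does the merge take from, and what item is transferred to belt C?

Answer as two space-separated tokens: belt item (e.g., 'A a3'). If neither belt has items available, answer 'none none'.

Tick 1: prefer A, take hinge from A; A=[jar,tile,apple,lens] B=[knob,lathe,disk,wedge] C=[hinge]
Tick 2: prefer B, take knob from B; A=[jar,tile,apple,lens] B=[lathe,disk,wedge] C=[hinge,knob]
Tick 3: prefer A, take jar from A; A=[tile,apple,lens] B=[lathe,disk,wedge] C=[hinge,knob,jar]
Tick 4: prefer B, take lathe from B; A=[tile,apple,lens] B=[disk,wedge] C=[hinge,knob,jar,lathe]
Tick 5: prefer A, take tile from A; A=[apple,lens] B=[disk,wedge] C=[hinge,knob,jar,lathe,tile]

Answer: A tile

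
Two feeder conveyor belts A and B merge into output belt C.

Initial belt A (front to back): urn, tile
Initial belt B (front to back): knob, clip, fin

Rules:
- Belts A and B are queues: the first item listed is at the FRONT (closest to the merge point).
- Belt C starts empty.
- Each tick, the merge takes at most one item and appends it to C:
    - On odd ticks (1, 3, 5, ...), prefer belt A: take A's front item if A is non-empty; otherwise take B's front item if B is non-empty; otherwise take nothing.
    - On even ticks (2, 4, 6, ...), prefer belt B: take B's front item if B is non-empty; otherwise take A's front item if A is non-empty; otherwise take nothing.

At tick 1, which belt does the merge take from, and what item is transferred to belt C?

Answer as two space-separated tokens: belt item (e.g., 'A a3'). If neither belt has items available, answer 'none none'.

Answer: A urn

Derivation:
Tick 1: prefer A, take urn from A; A=[tile] B=[knob,clip,fin] C=[urn]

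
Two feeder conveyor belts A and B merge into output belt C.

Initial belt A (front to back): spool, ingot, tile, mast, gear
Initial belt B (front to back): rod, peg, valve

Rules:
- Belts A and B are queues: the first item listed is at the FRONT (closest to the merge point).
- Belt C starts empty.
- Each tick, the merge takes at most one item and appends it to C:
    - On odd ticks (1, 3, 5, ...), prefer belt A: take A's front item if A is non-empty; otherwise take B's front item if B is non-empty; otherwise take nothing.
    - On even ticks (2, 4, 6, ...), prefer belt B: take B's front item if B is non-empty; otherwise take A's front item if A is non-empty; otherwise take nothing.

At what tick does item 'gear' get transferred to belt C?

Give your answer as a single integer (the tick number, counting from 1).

Tick 1: prefer A, take spool from A; A=[ingot,tile,mast,gear] B=[rod,peg,valve] C=[spool]
Tick 2: prefer B, take rod from B; A=[ingot,tile,mast,gear] B=[peg,valve] C=[spool,rod]
Tick 3: prefer A, take ingot from A; A=[tile,mast,gear] B=[peg,valve] C=[spool,rod,ingot]
Tick 4: prefer B, take peg from B; A=[tile,mast,gear] B=[valve] C=[spool,rod,ingot,peg]
Tick 5: prefer A, take tile from A; A=[mast,gear] B=[valve] C=[spool,rod,ingot,peg,tile]
Tick 6: prefer B, take valve from B; A=[mast,gear] B=[-] C=[spool,rod,ingot,peg,tile,valve]
Tick 7: prefer A, take mast from A; A=[gear] B=[-] C=[spool,rod,ingot,peg,tile,valve,mast]
Tick 8: prefer B, take gear from A; A=[-] B=[-] C=[spool,rod,ingot,peg,tile,valve,mast,gear]

Answer: 8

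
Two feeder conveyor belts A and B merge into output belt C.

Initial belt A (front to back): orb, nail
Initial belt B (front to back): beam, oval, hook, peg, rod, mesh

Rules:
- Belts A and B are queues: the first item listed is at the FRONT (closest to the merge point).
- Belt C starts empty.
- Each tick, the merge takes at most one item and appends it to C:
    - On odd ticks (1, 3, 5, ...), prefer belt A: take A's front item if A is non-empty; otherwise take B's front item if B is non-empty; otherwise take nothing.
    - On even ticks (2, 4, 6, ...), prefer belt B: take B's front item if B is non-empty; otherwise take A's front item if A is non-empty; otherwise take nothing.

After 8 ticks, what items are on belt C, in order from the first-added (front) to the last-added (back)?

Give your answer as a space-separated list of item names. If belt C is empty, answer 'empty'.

Answer: orb beam nail oval hook peg rod mesh

Derivation:
Tick 1: prefer A, take orb from A; A=[nail] B=[beam,oval,hook,peg,rod,mesh] C=[orb]
Tick 2: prefer B, take beam from B; A=[nail] B=[oval,hook,peg,rod,mesh] C=[orb,beam]
Tick 3: prefer A, take nail from A; A=[-] B=[oval,hook,peg,rod,mesh] C=[orb,beam,nail]
Tick 4: prefer B, take oval from B; A=[-] B=[hook,peg,rod,mesh] C=[orb,beam,nail,oval]
Tick 5: prefer A, take hook from B; A=[-] B=[peg,rod,mesh] C=[orb,beam,nail,oval,hook]
Tick 6: prefer B, take peg from B; A=[-] B=[rod,mesh] C=[orb,beam,nail,oval,hook,peg]
Tick 7: prefer A, take rod from B; A=[-] B=[mesh] C=[orb,beam,nail,oval,hook,peg,rod]
Tick 8: prefer B, take mesh from B; A=[-] B=[-] C=[orb,beam,nail,oval,hook,peg,rod,mesh]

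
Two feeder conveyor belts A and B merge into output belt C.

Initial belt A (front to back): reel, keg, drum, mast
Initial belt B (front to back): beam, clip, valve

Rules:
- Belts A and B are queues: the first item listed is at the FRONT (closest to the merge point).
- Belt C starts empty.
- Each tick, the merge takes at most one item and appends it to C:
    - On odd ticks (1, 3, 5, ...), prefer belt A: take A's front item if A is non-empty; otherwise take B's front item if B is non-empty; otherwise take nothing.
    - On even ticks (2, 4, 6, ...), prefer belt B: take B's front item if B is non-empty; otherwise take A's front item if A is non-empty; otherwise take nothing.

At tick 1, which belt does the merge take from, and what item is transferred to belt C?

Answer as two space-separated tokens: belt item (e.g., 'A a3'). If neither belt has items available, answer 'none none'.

Answer: A reel

Derivation:
Tick 1: prefer A, take reel from A; A=[keg,drum,mast] B=[beam,clip,valve] C=[reel]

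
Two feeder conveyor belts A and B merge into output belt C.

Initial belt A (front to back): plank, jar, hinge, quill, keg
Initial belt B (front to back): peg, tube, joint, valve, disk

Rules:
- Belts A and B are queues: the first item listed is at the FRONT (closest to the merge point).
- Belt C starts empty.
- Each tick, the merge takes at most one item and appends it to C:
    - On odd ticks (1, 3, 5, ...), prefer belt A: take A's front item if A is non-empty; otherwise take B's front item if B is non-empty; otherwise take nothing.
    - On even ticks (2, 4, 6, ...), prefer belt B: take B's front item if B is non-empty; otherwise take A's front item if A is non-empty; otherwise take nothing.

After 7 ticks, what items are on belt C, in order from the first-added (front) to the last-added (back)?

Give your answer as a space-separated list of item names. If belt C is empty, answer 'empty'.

Tick 1: prefer A, take plank from A; A=[jar,hinge,quill,keg] B=[peg,tube,joint,valve,disk] C=[plank]
Tick 2: prefer B, take peg from B; A=[jar,hinge,quill,keg] B=[tube,joint,valve,disk] C=[plank,peg]
Tick 3: prefer A, take jar from A; A=[hinge,quill,keg] B=[tube,joint,valve,disk] C=[plank,peg,jar]
Tick 4: prefer B, take tube from B; A=[hinge,quill,keg] B=[joint,valve,disk] C=[plank,peg,jar,tube]
Tick 5: prefer A, take hinge from A; A=[quill,keg] B=[joint,valve,disk] C=[plank,peg,jar,tube,hinge]
Tick 6: prefer B, take joint from B; A=[quill,keg] B=[valve,disk] C=[plank,peg,jar,tube,hinge,joint]
Tick 7: prefer A, take quill from A; A=[keg] B=[valve,disk] C=[plank,peg,jar,tube,hinge,joint,quill]

Answer: plank peg jar tube hinge joint quill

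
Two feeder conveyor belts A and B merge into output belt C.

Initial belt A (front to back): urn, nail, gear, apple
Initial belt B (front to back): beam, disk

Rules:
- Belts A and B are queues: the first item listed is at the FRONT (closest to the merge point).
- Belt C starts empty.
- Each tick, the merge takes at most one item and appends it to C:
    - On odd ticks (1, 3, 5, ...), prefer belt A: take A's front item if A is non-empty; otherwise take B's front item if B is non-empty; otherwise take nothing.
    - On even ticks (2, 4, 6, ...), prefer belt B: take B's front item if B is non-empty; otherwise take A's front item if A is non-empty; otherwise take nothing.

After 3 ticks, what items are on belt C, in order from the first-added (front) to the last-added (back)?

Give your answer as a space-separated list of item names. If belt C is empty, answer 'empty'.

Answer: urn beam nail

Derivation:
Tick 1: prefer A, take urn from A; A=[nail,gear,apple] B=[beam,disk] C=[urn]
Tick 2: prefer B, take beam from B; A=[nail,gear,apple] B=[disk] C=[urn,beam]
Tick 3: prefer A, take nail from A; A=[gear,apple] B=[disk] C=[urn,beam,nail]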